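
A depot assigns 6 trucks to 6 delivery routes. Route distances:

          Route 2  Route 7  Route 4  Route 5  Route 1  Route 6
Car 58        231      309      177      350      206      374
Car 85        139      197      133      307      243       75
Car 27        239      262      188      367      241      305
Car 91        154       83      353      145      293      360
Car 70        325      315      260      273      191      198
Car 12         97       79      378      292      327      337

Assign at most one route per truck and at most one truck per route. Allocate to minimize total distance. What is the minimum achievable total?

Optimal: Car 58→Route 4 (177 km), Car 85→Route 6 (75 km), Car 27→Route 2 (239 km), Car 91→Route 5 (145 km), Car 70→Route 1 (191 km), Car 12→Route 7 (79 km) — total 177+75+239+145+191+79 = 906 km.
Row-greedy (each truck in turn takes its cheapest remaining route) gives 1057 km, worse by 151.
Next-best assignment: Car 58→Route 2, Car 85→Route 6, Car 27→Route 4, Car 91→Route 5, Car 70→Route 1, Car 12→Route 7 = 909 km.
Swapping Car 58↔Car 12 (Car 58→Route 7 309 km, Car 12→Route 4 378 km) adds 431.
Checked against all permutations: 906 km is optimal.

Min total: 906 km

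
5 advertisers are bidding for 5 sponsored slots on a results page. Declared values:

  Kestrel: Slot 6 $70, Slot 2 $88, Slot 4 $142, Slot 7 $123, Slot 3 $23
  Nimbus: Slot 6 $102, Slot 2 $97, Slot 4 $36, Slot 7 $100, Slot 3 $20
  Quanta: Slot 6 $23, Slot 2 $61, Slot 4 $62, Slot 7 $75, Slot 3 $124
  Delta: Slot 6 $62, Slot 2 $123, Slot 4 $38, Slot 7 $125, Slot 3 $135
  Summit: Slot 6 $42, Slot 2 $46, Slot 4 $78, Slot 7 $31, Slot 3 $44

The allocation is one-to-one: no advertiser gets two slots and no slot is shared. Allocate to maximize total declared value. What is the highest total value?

Maximum total: $550

Optimal: Kestrel→Slot 7 ($123), Nimbus→Slot 6 ($102), Quanta→Slot 3 ($124), Delta→Slot 2 ($123), Summit→Slot 4 ($78) — total 123+102+124+123+78 = $550.
Column-greedy (each slot in turn goes to its best remaining advertiser) gives $486, worse by 64.
No other one-to-one assignment exceeds $550.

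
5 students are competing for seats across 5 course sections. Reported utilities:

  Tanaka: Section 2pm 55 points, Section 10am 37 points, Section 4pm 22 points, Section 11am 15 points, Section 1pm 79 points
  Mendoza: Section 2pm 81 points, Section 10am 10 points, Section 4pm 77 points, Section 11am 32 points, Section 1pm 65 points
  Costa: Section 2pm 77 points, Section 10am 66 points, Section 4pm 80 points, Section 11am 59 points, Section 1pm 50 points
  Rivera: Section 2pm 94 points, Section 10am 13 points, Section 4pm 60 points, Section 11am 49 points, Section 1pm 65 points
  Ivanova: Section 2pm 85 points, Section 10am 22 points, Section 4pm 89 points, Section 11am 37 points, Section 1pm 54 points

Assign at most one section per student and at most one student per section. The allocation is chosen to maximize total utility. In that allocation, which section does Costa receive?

Optimal: Tanaka→Section 1pm (79 points), Mendoza→Section 2pm (81 points), Costa→Section 10am (66 points), Rivera→Section 11am (49 points), Ivanova→Section 4pm (89 points) — total 79+81+66+49+89 = 364 points.
Row-greedy (each student in turn takes its best remaining section) gives 311 points, worse by 53.
Next-best assignment: Tanaka→Section 1pm, Mendoza→Section 11am, Costa→Section 10am, Rivera→Section 2pm, Ivanova→Section 4pm = 360 points.
No other one-to-one assignment exceeds 364 points.
Costa's own top section is Section 4pm (80 points), but forcing Costa→Section 4pm and reassigning the rest optimally gives only 316 points — worse by 48.

Costa receives Section 10am.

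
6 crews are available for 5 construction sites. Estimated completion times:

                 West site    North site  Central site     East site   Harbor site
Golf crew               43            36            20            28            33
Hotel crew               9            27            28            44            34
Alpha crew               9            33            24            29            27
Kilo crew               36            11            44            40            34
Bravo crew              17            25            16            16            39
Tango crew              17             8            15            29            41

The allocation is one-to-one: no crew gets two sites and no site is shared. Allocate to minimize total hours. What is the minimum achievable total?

Min total: 78 hours

This is a one-to-one assignment (minimum-cost bipartite matching).
Optimal: Hotel crew→West site (9 hours), Kilo crew→North site (11 hours), Tango crew→Central site (15 hours), Bravo crew→East site (16 hours), Alpha crew→Harbor site (27 hours) — total 9+11+15+16+27 = 78 hours.
Column-greedy (each site in turn goes to its cheapest remaining crew) gives 88 hours, worse by 10.
Next-best assignment: Hotel crew→West site, Tango crew→North site, Golf crew→Central site, Bravo crew→East site, Alpha crew→Harbor site = 80 hours.
Swapping Alpha crew↔Kilo crew (Alpha crew→North site 33 hours, Kilo crew→Harbor site 34 hours) adds 29.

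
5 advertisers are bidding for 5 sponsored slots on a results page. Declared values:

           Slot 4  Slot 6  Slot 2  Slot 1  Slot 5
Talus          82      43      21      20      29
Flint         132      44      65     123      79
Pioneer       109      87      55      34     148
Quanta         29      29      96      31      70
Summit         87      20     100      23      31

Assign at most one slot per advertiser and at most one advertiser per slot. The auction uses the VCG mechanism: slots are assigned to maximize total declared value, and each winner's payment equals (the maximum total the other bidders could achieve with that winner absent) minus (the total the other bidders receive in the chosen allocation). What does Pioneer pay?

Pioneer pays $26.

Efficient allocation: Talus→Slot 6 ($43), Flint→Slot 1 ($123), Pioneer→Slot 5 ($148), Quanta→Slot 2 ($96), Summit→Slot 4 ($87); total welfare W = $497.
Pioneer receives Slot 5 at value $148, so the others get W − 148 = $349.
Without Pioneer: best allocation of the remaining 4 bidders over all 5 slots is Talus→Slot 4 ($82), Flint→Slot 1 ($123), Quanta→Slot 5 ($70), Summit→Slot 2 ($100), total $375.
VCG payment = (others' best without Pioneer) − (others' welfare with Pioneer) = 375 − 349 = $26.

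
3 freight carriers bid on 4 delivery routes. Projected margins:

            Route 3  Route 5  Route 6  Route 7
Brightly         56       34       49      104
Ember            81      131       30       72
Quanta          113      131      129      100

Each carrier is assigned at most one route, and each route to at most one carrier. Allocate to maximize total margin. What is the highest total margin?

Maximum total: $364k

Optimal: Brightly→Route 7 ($104k), Ember→Route 5 ($131k), Quanta→Route 6 ($129k) — total 104+131+129 = $364k.
Column-greedy (each route in turn goes to its best remaining carrier) gives $293k, worse by 71.
Next-best assignment: Brightly→Route 7, Ember→Route 5, Quanta→Route 3 = $348k.
Swapping Brightly↔Quanta (Brightly→Route 6 $49k, Quanta→Route 7 $100k) loses 84.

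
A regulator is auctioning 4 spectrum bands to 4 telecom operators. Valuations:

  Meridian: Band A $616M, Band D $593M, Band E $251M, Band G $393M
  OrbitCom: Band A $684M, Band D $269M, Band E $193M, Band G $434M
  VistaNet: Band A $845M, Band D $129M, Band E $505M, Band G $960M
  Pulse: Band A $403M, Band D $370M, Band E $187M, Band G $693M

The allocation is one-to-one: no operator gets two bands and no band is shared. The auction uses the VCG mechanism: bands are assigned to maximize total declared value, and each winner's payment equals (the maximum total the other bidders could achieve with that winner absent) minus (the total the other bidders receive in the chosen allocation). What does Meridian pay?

Meridian pays $132M.

Efficient allocation: Meridian→Band D ($593M), OrbitCom→Band A ($684M), VistaNet→Band E ($505M), Pulse→Band G ($693M); total welfare W = $2475M.
Meridian receives Band D at value $593M, so the others get W − 593 = $1882M.
Without Meridian: best allocation of the remaining 3 bidders over all 4 bands is OrbitCom→Band A ($684M), VistaNet→Band G ($960M), Pulse→Band D ($370M), total $2014M.
VCG payment = (others' best without Meridian) − (others' welfare with Meridian) = 2014 − 1882 = $132M.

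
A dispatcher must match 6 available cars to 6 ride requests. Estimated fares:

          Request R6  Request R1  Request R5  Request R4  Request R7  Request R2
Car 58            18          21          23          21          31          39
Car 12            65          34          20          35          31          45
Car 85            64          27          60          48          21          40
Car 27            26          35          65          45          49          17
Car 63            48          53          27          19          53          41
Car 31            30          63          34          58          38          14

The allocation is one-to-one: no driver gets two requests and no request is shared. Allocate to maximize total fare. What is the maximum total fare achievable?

Optimal: Car 58→Request R2 ($39), Car 12→Request R6 ($65), Car 85→Request R4 ($48), Car 27→Request R5 ($65), Car 63→Request R7 ($53), Car 31→Request R1 ($63) — total 39+65+48+65+53+63 = $333.
Row-greedy (each driver in turn takes its best remaining request) gives $324, worse by 9.
Next-best assignment: Car 58→Request R2, Car 12→Request R6, Car 85→Request R5, Car 27→Request R4, Car 63→Request R7, Car 31→Request R1 = $325.

Maximum total: $333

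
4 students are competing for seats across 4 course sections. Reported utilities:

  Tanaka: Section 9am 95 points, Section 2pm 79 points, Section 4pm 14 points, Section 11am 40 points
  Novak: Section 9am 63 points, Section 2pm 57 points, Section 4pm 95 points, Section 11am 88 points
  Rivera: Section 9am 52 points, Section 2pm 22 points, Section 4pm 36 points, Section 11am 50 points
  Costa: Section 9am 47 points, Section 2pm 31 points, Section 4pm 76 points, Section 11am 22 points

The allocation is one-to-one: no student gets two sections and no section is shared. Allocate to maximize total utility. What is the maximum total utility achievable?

Max total: 295 points

Optimal: Tanaka→Section 2pm (79 points), Novak→Section 11am (88 points), Rivera→Section 9am (52 points), Costa→Section 4pm (76 points) — total 79+88+52+76 = 295 points.
Row-greedy (each student in turn takes its best remaining section) gives 271 points, worse by 24.
No other one-to-one assignment exceeds 295 points.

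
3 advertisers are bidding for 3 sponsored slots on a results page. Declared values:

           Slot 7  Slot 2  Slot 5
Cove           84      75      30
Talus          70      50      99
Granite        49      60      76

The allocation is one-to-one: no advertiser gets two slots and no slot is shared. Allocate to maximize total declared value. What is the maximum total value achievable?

Max total: $243

Optimal: Cove→Slot 7 ($84), Talus→Slot 5 ($99), Granite→Slot 2 ($60) — total 84+99+60 = $243.
Swapping Granite↔Cove (Granite→Slot 7 $49, Cove→Slot 2 $75) loses 20.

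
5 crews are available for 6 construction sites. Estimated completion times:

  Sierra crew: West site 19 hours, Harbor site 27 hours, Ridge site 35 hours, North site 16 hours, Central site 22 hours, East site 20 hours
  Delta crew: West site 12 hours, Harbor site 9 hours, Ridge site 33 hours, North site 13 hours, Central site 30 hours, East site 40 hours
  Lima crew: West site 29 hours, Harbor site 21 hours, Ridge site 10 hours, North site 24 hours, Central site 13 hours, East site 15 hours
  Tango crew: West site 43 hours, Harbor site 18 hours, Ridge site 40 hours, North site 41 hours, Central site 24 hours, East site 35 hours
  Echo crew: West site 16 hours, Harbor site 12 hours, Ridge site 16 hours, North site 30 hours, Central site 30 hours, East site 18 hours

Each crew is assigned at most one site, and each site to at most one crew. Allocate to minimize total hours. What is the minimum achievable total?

Optimal: Sierra crew→North site (16 hours), Delta crew→West site (12 hours), Lima crew→Ridge site (10 hours), Tango crew→Harbor site (18 hours), Echo crew→East site (18 hours) — total 16+12+10+18+18 = 74 hours.
Min-entry greedy (repeatedly take the single cheapest remaining cell) gives 75 hours, worse by 1.

Minimum total: 74 hours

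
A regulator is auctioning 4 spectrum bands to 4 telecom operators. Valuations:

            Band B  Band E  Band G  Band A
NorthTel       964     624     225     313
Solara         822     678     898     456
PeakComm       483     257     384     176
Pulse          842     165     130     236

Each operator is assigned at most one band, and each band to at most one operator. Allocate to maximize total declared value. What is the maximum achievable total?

Optimal: NorthTel→Band E ($624M), Solara→Band G ($898M), PeakComm→Band A ($176M), Pulse→Band B ($842M) — total 624+898+176+842 = $2540M.
Row-greedy (each operator in turn takes its best remaining band) gives $2355M, worse by 185.

Max total: $2540M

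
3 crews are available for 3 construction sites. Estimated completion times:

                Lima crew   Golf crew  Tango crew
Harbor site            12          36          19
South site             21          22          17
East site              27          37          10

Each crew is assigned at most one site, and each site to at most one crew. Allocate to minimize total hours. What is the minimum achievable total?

Optimal: Lima crew→Harbor site (12 hours), Golf crew→South site (22 hours), Tango crew→East site (10 hours) — total 12+22+10 = 44 hours.
Column-greedy (each site in turn goes to its cheapest remaining crew) gives 66 hours, worse by 22.
Next-best assignment: Lima crew→Harbor site, Golf crew→East site, Tango crew→South site = 66 hours.

Minimum total: 44 hours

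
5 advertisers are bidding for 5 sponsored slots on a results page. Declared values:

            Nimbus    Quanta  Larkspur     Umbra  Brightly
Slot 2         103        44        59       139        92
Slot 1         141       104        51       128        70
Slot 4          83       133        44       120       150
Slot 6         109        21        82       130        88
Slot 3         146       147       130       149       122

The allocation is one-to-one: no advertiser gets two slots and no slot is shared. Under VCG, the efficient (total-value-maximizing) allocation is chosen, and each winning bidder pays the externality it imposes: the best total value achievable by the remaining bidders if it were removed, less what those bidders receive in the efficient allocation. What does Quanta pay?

Quanta pays $48.

Efficient allocation: Nimbus→Slot 1 ($141), Quanta→Slot 3 ($147), Larkspur→Slot 6 ($82), Umbra→Slot 2 ($139), Brightly→Slot 4 ($150); total welfare W = $659.
Quanta receives Slot 3 at value $147, so the others get W − 147 = $512.
Without Quanta: best allocation of the remaining 4 bidders over all 5 slots is Nimbus→Slot 1 ($141), Larkspur→Slot 3 ($130), Umbra→Slot 2 ($139), Brightly→Slot 4 ($150), total $560.
VCG payment = (others' best without Quanta) − (others' welfare with Quanta) = 560 − 512 = $48.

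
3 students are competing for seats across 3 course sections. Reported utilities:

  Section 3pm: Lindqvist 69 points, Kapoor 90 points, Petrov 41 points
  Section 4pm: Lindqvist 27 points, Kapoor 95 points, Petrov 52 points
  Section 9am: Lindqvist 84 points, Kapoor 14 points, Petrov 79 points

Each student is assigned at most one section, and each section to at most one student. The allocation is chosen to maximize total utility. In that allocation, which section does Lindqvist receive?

Treat this as an assignment problem: match each student to one section.
Optimal: Lindqvist→Section 3pm (69 points), Kapoor→Section 4pm (95 points), Petrov→Section 9am (79 points) — total 69+95+79 = 243 points.
Column-greedy (each section in turn goes to its best remaining student) gives 226 points, worse by 17.
Next-best assignment: Lindqvist→Section 9am, Kapoor→Section 3pm, Petrov→Section 4pm = 226 points.
Lindqvist's own top section is Section 9am (84 points), but forcing Lindqvist→Section 9am and reassigning the rest optimally gives only 226 points — worse by 17.

Lindqvist receives Section 3pm.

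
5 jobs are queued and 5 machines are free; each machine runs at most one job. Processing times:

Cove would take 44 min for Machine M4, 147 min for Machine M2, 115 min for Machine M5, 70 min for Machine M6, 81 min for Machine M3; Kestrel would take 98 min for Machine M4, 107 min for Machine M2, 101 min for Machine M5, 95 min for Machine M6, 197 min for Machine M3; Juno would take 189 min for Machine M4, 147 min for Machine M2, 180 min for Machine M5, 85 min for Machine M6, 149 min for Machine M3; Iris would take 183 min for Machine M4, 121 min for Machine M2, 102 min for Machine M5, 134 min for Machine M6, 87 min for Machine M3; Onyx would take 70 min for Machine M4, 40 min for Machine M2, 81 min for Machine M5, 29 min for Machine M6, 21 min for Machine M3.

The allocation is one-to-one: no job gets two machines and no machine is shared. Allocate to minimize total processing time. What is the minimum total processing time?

Minimum total: 357 min

Treat this as an assignment problem: match each job to one machine.
Optimal: Cove→Machine M4 (44 min), Kestrel→Machine M5 (101 min), Juno→Machine M6 (85 min), Iris→Machine M3 (87 min), Onyx→Machine M2 (40 min) — total 44+101+85+87+40 = 357 min.
Min-entry greedy (repeatedly take the single cheapest remaining cell) gives 372 min, worse by 15.
Every other assignment is strictly worse.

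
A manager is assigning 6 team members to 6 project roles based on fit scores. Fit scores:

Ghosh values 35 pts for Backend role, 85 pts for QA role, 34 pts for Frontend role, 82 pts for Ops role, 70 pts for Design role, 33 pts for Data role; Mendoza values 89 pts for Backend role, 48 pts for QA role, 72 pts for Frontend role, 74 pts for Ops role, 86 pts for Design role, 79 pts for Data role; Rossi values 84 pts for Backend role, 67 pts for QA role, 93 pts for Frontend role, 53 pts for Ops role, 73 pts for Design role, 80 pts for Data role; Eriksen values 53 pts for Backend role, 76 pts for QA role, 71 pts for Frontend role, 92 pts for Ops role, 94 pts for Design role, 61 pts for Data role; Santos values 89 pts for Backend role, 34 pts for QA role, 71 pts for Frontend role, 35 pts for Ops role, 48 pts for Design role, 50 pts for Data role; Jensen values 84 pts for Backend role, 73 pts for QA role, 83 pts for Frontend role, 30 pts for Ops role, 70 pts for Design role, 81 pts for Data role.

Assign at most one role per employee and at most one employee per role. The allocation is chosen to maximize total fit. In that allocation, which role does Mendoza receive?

Mendoza receives Design role.

Optimal: Ghosh→QA role (85 pts), Mendoza→Design role (86 pts), Rossi→Frontend role (93 pts), Eriksen→Ops role (92 pts), Santos→Backend role (89 pts), Jensen→Data role (81 pts) — total 85+86+93+92+89+81 = 526 pts.
Column-greedy (each role in turn goes to its best remaining employee) gives 479 pts, worse by 47.
Every other assignment is strictly worse.
Mendoza's own top role is Backend role (89 pts), but forcing Mendoza→Backend role and reassigning the rest optimally gives only 491 pts — worse by 35.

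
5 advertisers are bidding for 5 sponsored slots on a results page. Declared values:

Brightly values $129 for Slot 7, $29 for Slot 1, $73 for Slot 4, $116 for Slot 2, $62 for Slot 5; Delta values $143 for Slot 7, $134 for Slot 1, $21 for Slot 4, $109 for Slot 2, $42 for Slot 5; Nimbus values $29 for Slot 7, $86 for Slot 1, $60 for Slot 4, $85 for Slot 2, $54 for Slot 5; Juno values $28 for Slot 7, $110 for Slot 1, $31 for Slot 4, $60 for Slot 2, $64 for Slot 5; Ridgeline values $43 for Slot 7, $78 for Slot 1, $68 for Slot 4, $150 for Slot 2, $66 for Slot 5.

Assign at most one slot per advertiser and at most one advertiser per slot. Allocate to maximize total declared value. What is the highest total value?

Max total: $537

This is the linear assignment problem.
Optimal: Brightly→Slot 7 ($129), Delta→Slot 1 ($134), Nimbus→Slot 4 ($60), Juno→Slot 5 ($64), Ridgeline→Slot 2 ($150) — total 129+134+60+64+150 = $537.
Row-greedy (each advertiser in turn takes its best remaining slot) gives $480, worse by 57.
Next-best assignment: Brightly→Slot 4, Delta→Slot 7, Nimbus→Slot 5, Juno→Slot 1, Ridgeline→Slot 2 = $530.
Swapping Brightly↔Ridgeline (Brightly→Slot 2 $116, Ridgeline→Slot 7 $43) loses 120.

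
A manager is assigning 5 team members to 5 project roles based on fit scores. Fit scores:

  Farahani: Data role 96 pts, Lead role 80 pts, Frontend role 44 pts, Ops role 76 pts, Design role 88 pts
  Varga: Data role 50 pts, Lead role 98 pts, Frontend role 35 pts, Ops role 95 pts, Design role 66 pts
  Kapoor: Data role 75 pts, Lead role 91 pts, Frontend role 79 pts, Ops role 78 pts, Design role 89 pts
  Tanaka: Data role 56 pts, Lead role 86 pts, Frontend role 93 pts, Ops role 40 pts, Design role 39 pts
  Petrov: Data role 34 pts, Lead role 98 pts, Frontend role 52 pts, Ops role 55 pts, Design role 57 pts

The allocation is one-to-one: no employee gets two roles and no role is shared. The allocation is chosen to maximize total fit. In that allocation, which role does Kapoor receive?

Optimal: Farahani→Data role (96 pts), Varga→Ops role (95 pts), Kapoor→Design role (89 pts), Tanaka→Frontend role (93 pts), Petrov→Lead role (98 pts) — total 96+95+89+93+98 = 471 pts.
Column-greedy (each role in turn goes to its best remaining employee) gives 422 pts, worse by 49.
Swapping Farahani↔Tanaka (Farahani→Frontend role 44 pts, Tanaka→Data role 56 pts) loses 89.
No other one-to-one assignment exceeds 471 pts.
Kapoor's own top role is Lead role (91 pts), but forcing Kapoor→Lead role and reassigning the rest optimally gives only 432 pts — worse by 39.

Kapoor receives Design role.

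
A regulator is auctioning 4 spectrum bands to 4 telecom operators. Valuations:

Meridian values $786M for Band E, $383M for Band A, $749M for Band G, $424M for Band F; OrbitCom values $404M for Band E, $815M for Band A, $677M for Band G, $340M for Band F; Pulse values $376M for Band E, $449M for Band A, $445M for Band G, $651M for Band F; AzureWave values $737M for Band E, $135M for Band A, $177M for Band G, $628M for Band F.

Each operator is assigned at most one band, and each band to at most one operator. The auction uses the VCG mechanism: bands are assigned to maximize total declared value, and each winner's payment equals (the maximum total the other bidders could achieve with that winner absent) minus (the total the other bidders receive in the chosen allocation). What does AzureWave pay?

AzureWave pays $37M.

Efficient allocation: Meridian→Band G ($749M), OrbitCom→Band A ($815M), Pulse→Band F ($651M), AzureWave→Band E ($737M); total welfare W = $2952M.
AzureWave receives Band E at value $737M, so the others get W − 737 = $2215M.
Without AzureWave: best allocation of the remaining 3 bidders over all 4 bands is Meridian→Band E ($786M), OrbitCom→Band A ($815M), Pulse→Band F ($651M), total $2252M.
VCG payment = (others' best without AzureWave) − (others' welfare with AzureWave) = 2252 − 2215 = $37M.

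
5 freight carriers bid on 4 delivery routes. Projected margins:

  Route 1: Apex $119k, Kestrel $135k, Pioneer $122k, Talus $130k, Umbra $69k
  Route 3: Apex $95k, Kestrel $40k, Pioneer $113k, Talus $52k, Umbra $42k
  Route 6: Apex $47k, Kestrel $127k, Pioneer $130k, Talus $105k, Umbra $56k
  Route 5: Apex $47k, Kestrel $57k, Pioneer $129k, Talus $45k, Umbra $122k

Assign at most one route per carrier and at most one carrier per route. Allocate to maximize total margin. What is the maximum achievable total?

Treat this as an assignment problem: match each carrier to one route.
Optimal: Talus→Route 1 ($130k), Pioneer→Route 3 ($113k), Kestrel→Route 6 ($127k), Umbra→Route 5 ($122k) — total 130+113+127+122 = $492k.
Next-best assignment: Kestrel→Route 1, Apex→Route 3, Pioneer→Route 6, Umbra→Route 5 = $482k.

Max total: $492k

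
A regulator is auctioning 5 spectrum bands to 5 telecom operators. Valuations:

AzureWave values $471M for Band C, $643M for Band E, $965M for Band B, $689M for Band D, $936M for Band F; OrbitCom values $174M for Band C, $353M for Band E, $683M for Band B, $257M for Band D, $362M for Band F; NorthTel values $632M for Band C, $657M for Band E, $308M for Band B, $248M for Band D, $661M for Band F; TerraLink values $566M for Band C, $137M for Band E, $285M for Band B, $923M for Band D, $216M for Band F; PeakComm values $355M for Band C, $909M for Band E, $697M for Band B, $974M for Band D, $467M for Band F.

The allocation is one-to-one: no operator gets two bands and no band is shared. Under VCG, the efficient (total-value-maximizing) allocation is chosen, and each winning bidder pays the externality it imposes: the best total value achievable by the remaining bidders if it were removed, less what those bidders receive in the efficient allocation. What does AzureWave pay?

AzureWave pays $29M.

Efficient allocation: AzureWave→Band F ($936M), OrbitCom→Band B ($683M), NorthTel→Band C ($632M), TerraLink→Band D ($923M), PeakComm→Band E ($909M); total welfare W = $4083M.
AzureWave receives Band F at value $936M, so the others get W − 936 = $3147M.
Without AzureWave: best allocation of the remaining 4 bidders over all 5 bands is OrbitCom→Band B ($683M), NorthTel→Band F ($661M), TerraLink→Band D ($923M), PeakComm→Band E ($909M), total $3176M.
VCG payment = (others' best without AzureWave) − (others' welfare with AzureWave) = 3176 − 3147 = $29M.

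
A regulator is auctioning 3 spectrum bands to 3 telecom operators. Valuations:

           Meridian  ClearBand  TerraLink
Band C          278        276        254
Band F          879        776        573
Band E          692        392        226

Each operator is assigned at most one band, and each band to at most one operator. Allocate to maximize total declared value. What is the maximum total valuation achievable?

Optimal: Meridian→Band E ($692M), ClearBand→Band F ($776M), TerraLink→Band C ($254M) — total 692+776+254 = $1722M.
Row-greedy (each operator in turn takes its best remaining band) gives $1525M, worse by 197.

Maximum total: $1722M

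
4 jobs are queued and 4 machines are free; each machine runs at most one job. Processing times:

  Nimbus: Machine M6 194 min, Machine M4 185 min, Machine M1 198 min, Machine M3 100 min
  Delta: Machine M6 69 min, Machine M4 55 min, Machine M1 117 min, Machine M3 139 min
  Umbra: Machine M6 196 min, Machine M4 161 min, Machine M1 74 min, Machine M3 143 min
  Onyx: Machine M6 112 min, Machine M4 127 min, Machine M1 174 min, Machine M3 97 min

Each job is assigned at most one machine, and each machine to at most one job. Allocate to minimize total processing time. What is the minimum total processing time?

Optimal: Nimbus→Machine M3 (100 min), Delta→Machine M4 (55 min), Umbra→Machine M1 (74 min), Onyx→Machine M6 (112 min) — total 100+55+74+112 = 341 min.
Column-greedy (each machine in turn goes to its cheapest remaining job) gives 370 min, worse by 29.
Next-best assignment: Nimbus→Machine M3, Delta→Machine M6, Umbra→Machine M1, Onyx→Machine M4 = 370 min.
No other one-to-one assignment undercuts 341 min.

Min total: 341 min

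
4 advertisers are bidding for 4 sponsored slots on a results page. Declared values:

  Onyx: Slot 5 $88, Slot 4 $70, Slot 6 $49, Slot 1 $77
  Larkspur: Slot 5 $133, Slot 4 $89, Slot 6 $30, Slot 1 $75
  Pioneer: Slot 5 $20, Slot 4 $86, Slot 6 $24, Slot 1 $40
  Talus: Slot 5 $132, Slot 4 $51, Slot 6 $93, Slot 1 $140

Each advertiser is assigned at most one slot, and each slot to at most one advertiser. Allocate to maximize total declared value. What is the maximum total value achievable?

Treat this as an assignment problem: match each advertiser to one slot.
Optimal: Onyx→Slot 6 ($49), Larkspur→Slot 5 ($133), Pioneer→Slot 4 ($86), Talus→Slot 1 ($140) — total 49+133+86+140 = $408.
Swapping Onyx↔Larkspur (Onyx→Slot 5 $88, Larkspur→Slot 6 $30) loses 64.

Maximum total: $408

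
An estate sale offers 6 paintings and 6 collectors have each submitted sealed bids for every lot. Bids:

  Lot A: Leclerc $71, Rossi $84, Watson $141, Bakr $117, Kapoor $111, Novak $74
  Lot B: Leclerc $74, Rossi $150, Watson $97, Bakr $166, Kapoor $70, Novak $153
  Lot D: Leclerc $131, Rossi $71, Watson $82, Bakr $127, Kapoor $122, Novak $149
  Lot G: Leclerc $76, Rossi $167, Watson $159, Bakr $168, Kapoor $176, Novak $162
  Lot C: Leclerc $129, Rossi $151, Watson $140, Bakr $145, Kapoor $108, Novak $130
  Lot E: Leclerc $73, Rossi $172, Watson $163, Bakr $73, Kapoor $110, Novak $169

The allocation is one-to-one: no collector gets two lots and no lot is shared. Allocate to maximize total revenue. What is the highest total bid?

Maximum total: $934

Treat this as an assignment problem: match each collector to one lot.
Optimal: Leclerc→Lot D ($131), Rossi→Lot C ($151), Watson→Lot A ($141), Bakr→Lot B ($166), Kapoor→Lot G ($176), Novak→Lot E ($169) — total 131+151+141+166+176+169 = $934.
Max-entry greedy (repeatedly take the single best remaining cell) gives $933, worse by 1.
Every other assignment is strictly worse.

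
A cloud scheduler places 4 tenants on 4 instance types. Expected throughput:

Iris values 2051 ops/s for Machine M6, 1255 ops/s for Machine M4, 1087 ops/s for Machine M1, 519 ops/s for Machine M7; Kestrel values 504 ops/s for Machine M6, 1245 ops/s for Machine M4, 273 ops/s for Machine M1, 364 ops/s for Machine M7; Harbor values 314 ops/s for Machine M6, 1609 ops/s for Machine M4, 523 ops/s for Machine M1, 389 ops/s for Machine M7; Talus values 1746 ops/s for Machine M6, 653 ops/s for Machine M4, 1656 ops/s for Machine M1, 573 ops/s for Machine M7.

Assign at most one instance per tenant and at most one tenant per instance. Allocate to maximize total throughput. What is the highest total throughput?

This is a one-to-one assignment (maximum-weight bipartite matching).
Optimal: Iris→Machine M6 (2051 ops/s), Kestrel→Machine M7 (364 ops/s), Harbor→Machine M4 (1609 ops/s), Talus→Machine M1 (1656 ops/s) — total 2051+364+1609+1656 = 5680 ops/s.
Row-greedy (each tenant in turn takes its best remaining instance) gives 4392 ops/s, worse by 1288.
Next-best assignment: Iris→Machine M6, Kestrel→Machine M4, Harbor→Machine M7, Talus→Machine M1 = 5341 ops/s.
Swapping Kestrel↔Harbor (Kestrel→Machine M4 1245 ops/s, Harbor→Machine M7 389 ops/s) loses 339.

Maximum total: 5680 ops/s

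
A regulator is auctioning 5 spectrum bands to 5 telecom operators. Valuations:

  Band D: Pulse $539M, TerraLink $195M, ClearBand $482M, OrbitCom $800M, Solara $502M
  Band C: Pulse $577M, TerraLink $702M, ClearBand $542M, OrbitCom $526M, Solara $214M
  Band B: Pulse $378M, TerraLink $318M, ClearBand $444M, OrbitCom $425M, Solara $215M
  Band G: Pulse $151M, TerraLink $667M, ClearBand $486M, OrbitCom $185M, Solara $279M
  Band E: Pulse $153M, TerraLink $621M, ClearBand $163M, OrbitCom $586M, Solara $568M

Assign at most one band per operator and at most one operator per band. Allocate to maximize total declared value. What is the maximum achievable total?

This is a one-to-one assignment (maximum-weight bipartite matching).
Optimal: Pulse→Band C ($577M), TerraLink→Band G ($667M), ClearBand→Band B ($444M), OrbitCom→Band D ($800M), Solara→Band E ($568M) — total 577+667+444+800+568 = $3056M.
Row-greedy (each operator in turn takes its best remaining band) gives $2527M, worse by 529.
Swapping ClearBand↔Pulse (ClearBand→Band C $542M, Pulse→Band B $378M) loses 101.
Every other assignment is strictly worse.

Maximum total: $3056M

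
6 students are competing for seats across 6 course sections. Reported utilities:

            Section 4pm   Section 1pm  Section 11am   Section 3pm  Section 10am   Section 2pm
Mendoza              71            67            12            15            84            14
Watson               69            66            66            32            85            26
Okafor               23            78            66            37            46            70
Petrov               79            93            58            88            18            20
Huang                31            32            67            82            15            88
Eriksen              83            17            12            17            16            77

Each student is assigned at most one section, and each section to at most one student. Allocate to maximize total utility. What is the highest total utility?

Optimal: Mendoza→Section 10am (84 points), Watson→Section 11am (66 points), Okafor→Section 1pm (78 points), Petrov→Section 3pm (88 points), Huang→Section 2pm (88 points), Eriksen→Section 4pm (83 points) — total 84+66+78+88+88+83 = 487 points.
Column-greedy (each section in turn goes to its best remaining student) gives 379 points, worse by 108.
Swapping Huang↔Okafor (Huang→Section 1pm 32 points, Okafor→Section 2pm 70 points) loses 64.
Every other assignment is strictly worse.

Maximum total: 487 points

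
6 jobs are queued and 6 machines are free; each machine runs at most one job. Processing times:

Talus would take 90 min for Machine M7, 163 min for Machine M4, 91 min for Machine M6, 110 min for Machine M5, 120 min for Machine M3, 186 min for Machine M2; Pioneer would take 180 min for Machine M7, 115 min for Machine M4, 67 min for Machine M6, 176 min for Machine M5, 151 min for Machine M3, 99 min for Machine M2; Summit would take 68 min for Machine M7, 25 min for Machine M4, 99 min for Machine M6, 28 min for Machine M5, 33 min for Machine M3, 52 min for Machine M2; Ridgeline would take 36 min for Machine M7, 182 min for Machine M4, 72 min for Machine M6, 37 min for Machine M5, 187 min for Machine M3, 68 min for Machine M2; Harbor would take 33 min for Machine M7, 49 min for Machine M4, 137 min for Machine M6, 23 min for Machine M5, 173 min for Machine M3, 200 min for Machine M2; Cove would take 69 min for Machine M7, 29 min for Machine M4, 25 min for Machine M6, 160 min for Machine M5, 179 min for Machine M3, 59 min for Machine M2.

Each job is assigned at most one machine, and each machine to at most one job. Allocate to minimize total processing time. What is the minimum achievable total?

Min total: 310 min

Treat this as an assignment problem: match each job to one machine.
Optimal: Talus→Machine M7 (90 min), Pioneer→Machine M6 (67 min), Summit→Machine M3 (33 min), Ridgeline→Machine M2 (68 min), Harbor→Machine M5 (23 min), Cove→Machine M4 (29 min) — total 90+67+33+68+23+29 = 310 min.
Row-greedy (each job in turn takes its cheapest remaining machine) gives 451 min, worse by 141.
Next-best assignment: Talus→Machine M6, Pioneer→Machine M2, Summit→Machine M3, Ridgeline→Machine M7, Harbor→Machine M5, Cove→Machine M4 = 311 min.
Swapping Summit↔Harbor (Summit→Machine M5 28 min, Harbor→Machine M3 173 min) adds 145.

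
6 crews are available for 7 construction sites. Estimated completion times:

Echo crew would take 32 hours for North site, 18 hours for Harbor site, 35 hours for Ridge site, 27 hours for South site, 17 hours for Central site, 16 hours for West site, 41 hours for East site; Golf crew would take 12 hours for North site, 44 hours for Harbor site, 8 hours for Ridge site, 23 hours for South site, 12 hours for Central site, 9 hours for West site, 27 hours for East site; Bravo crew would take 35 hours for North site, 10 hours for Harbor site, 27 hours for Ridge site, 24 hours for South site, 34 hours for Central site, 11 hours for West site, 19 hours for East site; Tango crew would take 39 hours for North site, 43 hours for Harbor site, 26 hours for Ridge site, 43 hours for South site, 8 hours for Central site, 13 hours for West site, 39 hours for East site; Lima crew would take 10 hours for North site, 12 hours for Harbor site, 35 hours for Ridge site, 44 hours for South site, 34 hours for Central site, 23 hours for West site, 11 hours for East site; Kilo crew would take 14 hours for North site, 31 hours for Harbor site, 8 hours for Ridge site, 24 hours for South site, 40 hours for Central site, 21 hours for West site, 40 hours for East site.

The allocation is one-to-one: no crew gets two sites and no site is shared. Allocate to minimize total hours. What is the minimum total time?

Optimal: Echo crew→West site (16 hours), Golf crew→North site (12 hours), Bravo crew→Harbor site (10 hours), Tango crew→Central site (8 hours), Lima crew→East site (11 hours), Kilo crew→Ridge site (8 hours) — total 16+12+10+8+11+8 = 65 hours.
Column-greedy (each site in turn goes to its cheapest remaining crew) gives 76 hours, worse by 11.
Next-best assignment: Echo crew→West site, Golf crew→Ridge site, Bravo crew→Harbor site, Tango crew→Central site, Lima crew→East site, Kilo crew→North site = 67 hours.

Min total: 65 hours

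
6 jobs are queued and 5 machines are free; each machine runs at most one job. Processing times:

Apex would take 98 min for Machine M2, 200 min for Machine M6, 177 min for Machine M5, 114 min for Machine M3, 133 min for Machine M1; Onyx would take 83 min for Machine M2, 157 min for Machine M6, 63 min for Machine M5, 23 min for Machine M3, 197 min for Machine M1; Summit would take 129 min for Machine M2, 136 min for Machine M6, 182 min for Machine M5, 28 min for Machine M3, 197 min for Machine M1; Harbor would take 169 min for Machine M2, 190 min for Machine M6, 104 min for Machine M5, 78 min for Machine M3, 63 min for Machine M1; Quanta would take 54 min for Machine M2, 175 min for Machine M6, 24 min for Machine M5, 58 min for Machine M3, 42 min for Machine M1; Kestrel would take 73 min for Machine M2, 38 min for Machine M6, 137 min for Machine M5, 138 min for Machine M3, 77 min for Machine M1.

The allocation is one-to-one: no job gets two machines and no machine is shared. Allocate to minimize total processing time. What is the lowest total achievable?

Optimal: Onyx→Machine M2 (83 min), Kestrel→Machine M6 (38 min), Quanta→Machine M5 (24 min), Summit→Machine M3 (28 min), Harbor→Machine M1 (63 min) — total 83+38+24+28+63 = 236 min.
Row-greedy (each job in turn takes its cheapest remaining machine) gives 344 min, worse by 108.
Next-best assignment: Apex→Machine M2, Kestrel→Machine M6, Quanta→Machine M5, Onyx→Machine M3, Harbor→Machine M1 = 246 min.

Min total: 236 min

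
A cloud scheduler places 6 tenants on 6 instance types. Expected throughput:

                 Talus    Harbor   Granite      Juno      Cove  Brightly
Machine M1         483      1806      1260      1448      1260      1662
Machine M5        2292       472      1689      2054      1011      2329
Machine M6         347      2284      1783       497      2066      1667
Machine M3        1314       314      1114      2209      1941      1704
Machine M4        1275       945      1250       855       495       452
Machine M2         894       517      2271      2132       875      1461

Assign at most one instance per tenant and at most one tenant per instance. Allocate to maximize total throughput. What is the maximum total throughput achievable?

Optimal: Talus→Machine M4 (1275 ops/s), Harbor→Machine M1 (1806 ops/s), Granite→Machine M2 (2271 ops/s), Juno→Machine M3 (2209 ops/s), Cove→Machine M6 (2066 ops/s), Brightly→Machine M5 (2329 ops/s) — total 1275+1806+2271+2209+2066+2329 = 11956 ops/s.
Max-entry greedy (repeatedly take the single best remaining cell) gives 11628 ops/s, worse by 328.
Swapping Cove↔Talus (Cove→Machine M4 495 ops/s, Talus→Machine M6 347 ops/s) loses 2499.

Maximum total: 11956 ops/s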